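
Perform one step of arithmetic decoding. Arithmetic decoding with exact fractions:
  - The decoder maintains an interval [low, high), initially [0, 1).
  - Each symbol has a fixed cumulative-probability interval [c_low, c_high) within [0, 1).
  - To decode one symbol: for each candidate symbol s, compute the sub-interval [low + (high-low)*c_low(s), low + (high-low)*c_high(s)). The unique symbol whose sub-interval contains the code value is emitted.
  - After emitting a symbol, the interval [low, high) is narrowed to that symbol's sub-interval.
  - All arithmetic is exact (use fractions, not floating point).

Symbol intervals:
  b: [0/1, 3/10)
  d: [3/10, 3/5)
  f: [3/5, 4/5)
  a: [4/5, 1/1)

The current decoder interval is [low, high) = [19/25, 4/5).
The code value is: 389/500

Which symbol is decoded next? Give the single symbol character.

Interval width = high − low = 4/5 − 19/25 = 1/25
Scaled code = (code − low) / width = (389/500 − 19/25) / 1/25 = 9/20
  b: [0/1, 3/10) 
  d: [3/10, 3/5) ← scaled code falls here ✓
  f: [3/5, 4/5) 
  a: [4/5, 1/1) 

Answer: d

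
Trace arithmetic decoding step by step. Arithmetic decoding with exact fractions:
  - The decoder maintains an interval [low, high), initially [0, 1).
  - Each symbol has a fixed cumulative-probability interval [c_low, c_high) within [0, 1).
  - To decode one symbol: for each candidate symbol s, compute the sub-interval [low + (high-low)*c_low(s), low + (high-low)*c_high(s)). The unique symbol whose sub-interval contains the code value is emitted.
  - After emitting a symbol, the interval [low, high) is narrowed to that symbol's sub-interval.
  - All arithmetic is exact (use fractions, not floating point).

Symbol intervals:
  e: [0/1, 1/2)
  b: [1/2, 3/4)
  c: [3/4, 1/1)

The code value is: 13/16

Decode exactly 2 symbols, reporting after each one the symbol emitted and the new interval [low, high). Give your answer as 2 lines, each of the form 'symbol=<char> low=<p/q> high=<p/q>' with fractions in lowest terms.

Step 1: interval [0/1, 1/1), width = 1/1 - 0/1 = 1/1
  'e': [0/1 + 1/1*0/1, 0/1 + 1/1*1/2) = [0/1, 1/2)
  'b': [0/1 + 1/1*1/2, 0/1 + 1/1*3/4) = [1/2, 3/4)
  'c': [0/1 + 1/1*3/4, 0/1 + 1/1*1/1) = [3/4, 1/1) <- contains code 13/16
  emit 'c', narrow to [3/4, 1/1)
Step 2: interval [3/4, 1/1), width = 1/1 - 3/4 = 1/4
  'e': [3/4 + 1/4*0/1, 3/4 + 1/4*1/2) = [3/4, 7/8) <- contains code 13/16
  'b': [3/4 + 1/4*1/2, 3/4 + 1/4*3/4) = [7/8, 15/16)
  'c': [3/4 + 1/4*3/4, 3/4 + 1/4*1/1) = [15/16, 1/1)
  emit 'e', narrow to [3/4, 7/8)

Answer: symbol=c low=3/4 high=1/1
symbol=e low=3/4 high=7/8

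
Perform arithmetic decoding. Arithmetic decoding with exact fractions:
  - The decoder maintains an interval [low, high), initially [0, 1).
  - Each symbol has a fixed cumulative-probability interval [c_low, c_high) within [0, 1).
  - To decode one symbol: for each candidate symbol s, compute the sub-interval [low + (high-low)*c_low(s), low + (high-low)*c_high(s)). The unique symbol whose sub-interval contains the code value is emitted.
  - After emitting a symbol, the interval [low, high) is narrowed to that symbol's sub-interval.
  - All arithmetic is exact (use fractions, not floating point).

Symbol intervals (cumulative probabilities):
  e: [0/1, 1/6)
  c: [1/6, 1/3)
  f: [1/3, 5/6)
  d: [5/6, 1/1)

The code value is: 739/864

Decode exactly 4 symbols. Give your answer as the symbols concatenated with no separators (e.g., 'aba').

Step 1: interval [0/1, 1/1), width = 1/1 - 0/1 = 1/1
  'e': [0/1 + 1/1*0/1, 0/1 + 1/1*1/6) = [0/1, 1/6)
  'c': [0/1 + 1/1*1/6, 0/1 + 1/1*1/3) = [1/6, 1/3)
  'f': [0/1 + 1/1*1/3, 0/1 + 1/1*5/6) = [1/3, 5/6)
  'd': [0/1 + 1/1*5/6, 0/1 + 1/1*1/1) = [5/6, 1/1) <- contains code 739/864
  emit 'd', narrow to [5/6, 1/1)
Step 2: interval [5/6, 1/1), width = 1/1 - 5/6 = 1/6
  'e': [5/6 + 1/6*0/1, 5/6 + 1/6*1/6) = [5/6, 31/36) <- contains code 739/864
  'c': [5/6 + 1/6*1/6, 5/6 + 1/6*1/3) = [31/36, 8/9)
  'f': [5/6 + 1/6*1/3, 5/6 + 1/6*5/6) = [8/9, 35/36)
  'd': [5/6 + 1/6*5/6, 5/6 + 1/6*1/1) = [35/36, 1/1)
  emit 'e', narrow to [5/6, 31/36)
Step 3: interval [5/6, 31/36), width = 31/36 - 5/6 = 1/36
  'e': [5/6 + 1/36*0/1, 5/6 + 1/36*1/6) = [5/6, 181/216)
  'c': [5/6 + 1/36*1/6, 5/6 + 1/36*1/3) = [181/216, 91/108)
  'f': [5/6 + 1/36*1/3, 5/6 + 1/36*5/6) = [91/108, 185/216) <- contains code 739/864
  'd': [5/6 + 1/36*5/6, 5/6 + 1/36*1/1) = [185/216, 31/36)
  emit 'f', narrow to [91/108, 185/216)
Step 4: interval [91/108, 185/216), width = 185/216 - 91/108 = 1/72
  'e': [91/108 + 1/72*0/1, 91/108 + 1/72*1/6) = [91/108, 365/432)
  'c': [91/108 + 1/72*1/6, 91/108 + 1/72*1/3) = [365/432, 61/72)
  'f': [91/108 + 1/72*1/3, 91/108 + 1/72*5/6) = [61/72, 41/48)
  'd': [91/108 + 1/72*5/6, 91/108 + 1/72*1/1) = [41/48, 185/216) <- contains code 739/864
  emit 'd', narrow to [41/48, 185/216)

Answer: defd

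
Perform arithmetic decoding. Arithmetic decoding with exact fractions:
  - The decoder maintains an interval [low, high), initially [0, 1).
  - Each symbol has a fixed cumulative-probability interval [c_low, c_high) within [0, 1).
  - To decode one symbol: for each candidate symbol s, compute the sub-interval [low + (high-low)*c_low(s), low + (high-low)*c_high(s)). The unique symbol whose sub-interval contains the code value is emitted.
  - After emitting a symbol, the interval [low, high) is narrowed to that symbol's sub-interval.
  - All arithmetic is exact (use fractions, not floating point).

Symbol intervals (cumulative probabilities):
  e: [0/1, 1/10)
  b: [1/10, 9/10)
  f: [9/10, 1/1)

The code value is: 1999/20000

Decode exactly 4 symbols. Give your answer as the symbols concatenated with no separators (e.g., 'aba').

Step 1: interval [0/1, 1/1), width = 1/1 - 0/1 = 1/1
  'e': [0/1 + 1/1*0/1, 0/1 + 1/1*1/10) = [0/1, 1/10) <- contains code 1999/20000
  'b': [0/1 + 1/1*1/10, 0/1 + 1/1*9/10) = [1/10, 9/10)
  'f': [0/1 + 1/1*9/10, 0/1 + 1/1*1/1) = [9/10, 1/1)
  emit 'e', narrow to [0/1, 1/10)
Step 2: interval [0/1, 1/10), width = 1/10 - 0/1 = 1/10
  'e': [0/1 + 1/10*0/1, 0/1 + 1/10*1/10) = [0/1, 1/100)
  'b': [0/1 + 1/10*1/10, 0/1 + 1/10*9/10) = [1/100, 9/100)
  'f': [0/1 + 1/10*9/10, 0/1 + 1/10*1/1) = [9/100, 1/10) <- contains code 1999/20000
  emit 'f', narrow to [9/100, 1/10)
Step 3: interval [9/100, 1/10), width = 1/10 - 9/100 = 1/100
  'e': [9/100 + 1/100*0/1, 9/100 + 1/100*1/10) = [9/100, 91/1000)
  'b': [9/100 + 1/100*1/10, 9/100 + 1/100*9/10) = [91/1000, 99/1000)
  'f': [9/100 + 1/100*9/10, 9/100 + 1/100*1/1) = [99/1000, 1/10) <- contains code 1999/20000
  emit 'f', narrow to [99/1000, 1/10)
Step 4: interval [99/1000, 1/10), width = 1/10 - 99/1000 = 1/1000
  'e': [99/1000 + 1/1000*0/1, 99/1000 + 1/1000*1/10) = [99/1000, 991/10000)
  'b': [99/1000 + 1/1000*1/10, 99/1000 + 1/1000*9/10) = [991/10000, 999/10000)
  'f': [99/1000 + 1/1000*9/10, 99/1000 + 1/1000*1/1) = [999/10000, 1/10) <- contains code 1999/20000
  emit 'f', narrow to [999/10000, 1/10)

Answer: efff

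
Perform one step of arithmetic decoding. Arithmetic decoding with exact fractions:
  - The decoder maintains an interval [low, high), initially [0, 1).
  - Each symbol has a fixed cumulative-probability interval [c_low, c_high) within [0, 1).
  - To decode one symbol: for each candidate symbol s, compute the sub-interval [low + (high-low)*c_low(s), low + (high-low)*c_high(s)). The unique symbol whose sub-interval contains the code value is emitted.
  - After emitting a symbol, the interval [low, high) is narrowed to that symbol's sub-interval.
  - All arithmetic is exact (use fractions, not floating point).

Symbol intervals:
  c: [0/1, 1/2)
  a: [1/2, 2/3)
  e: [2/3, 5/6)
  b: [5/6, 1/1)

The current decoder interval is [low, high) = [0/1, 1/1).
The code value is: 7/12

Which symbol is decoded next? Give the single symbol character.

Answer: a

Derivation:
Interval width = high − low = 1/1 − 0/1 = 1/1
Scaled code = (code − low) / width = (7/12 − 0/1) / 1/1 = 7/12
  c: [0/1, 1/2) 
  a: [1/2, 2/3) ← scaled code falls here ✓
  e: [2/3, 5/6) 
  b: [5/6, 1/1) 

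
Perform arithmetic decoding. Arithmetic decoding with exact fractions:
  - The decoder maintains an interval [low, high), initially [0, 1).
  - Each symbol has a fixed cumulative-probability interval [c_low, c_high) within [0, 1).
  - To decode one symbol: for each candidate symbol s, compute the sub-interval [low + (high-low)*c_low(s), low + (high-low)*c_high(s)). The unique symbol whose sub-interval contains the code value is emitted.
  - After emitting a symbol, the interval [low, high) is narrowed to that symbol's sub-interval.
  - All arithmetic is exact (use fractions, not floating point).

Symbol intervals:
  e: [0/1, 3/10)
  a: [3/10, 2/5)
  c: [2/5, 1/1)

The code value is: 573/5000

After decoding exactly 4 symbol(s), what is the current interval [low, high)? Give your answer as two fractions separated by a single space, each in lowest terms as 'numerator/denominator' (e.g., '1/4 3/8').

Step 1: interval [0/1, 1/1), width = 1/1 - 0/1 = 1/1
  'e': [0/1 + 1/1*0/1, 0/1 + 1/1*3/10) = [0/1, 3/10) <- contains code 573/5000
  'a': [0/1 + 1/1*3/10, 0/1 + 1/1*2/5) = [3/10, 2/5)
  'c': [0/1 + 1/1*2/5, 0/1 + 1/1*1/1) = [2/5, 1/1)
  emit 'e', narrow to [0/1, 3/10)
Step 2: interval [0/1, 3/10), width = 3/10 - 0/1 = 3/10
  'e': [0/1 + 3/10*0/1, 0/1 + 3/10*3/10) = [0/1, 9/100)
  'a': [0/1 + 3/10*3/10, 0/1 + 3/10*2/5) = [9/100, 3/25) <- contains code 573/5000
  'c': [0/1 + 3/10*2/5, 0/1 + 3/10*1/1) = [3/25, 3/10)
  emit 'a', narrow to [9/100, 3/25)
Step 3: interval [9/100, 3/25), width = 3/25 - 9/100 = 3/100
  'e': [9/100 + 3/100*0/1, 9/100 + 3/100*3/10) = [9/100, 99/1000)
  'a': [9/100 + 3/100*3/10, 9/100 + 3/100*2/5) = [99/1000, 51/500)
  'c': [9/100 + 3/100*2/5, 9/100 + 3/100*1/1) = [51/500, 3/25) <- contains code 573/5000
  emit 'c', narrow to [51/500, 3/25)
Step 4: interval [51/500, 3/25), width = 3/25 - 51/500 = 9/500
  'e': [51/500 + 9/500*0/1, 51/500 + 9/500*3/10) = [51/500, 537/5000)
  'a': [51/500 + 9/500*3/10, 51/500 + 9/500*2/5) = [537/5000, 273/2500)
  'c': [51/500 + 9/500*2/5, 51/500 + 9/500*1/1) = [273/2500, 3/25) <- contains code 573/5000
  emit 'c', narrow to [273/2500, 3/25)

Answer: 273/2500 3/25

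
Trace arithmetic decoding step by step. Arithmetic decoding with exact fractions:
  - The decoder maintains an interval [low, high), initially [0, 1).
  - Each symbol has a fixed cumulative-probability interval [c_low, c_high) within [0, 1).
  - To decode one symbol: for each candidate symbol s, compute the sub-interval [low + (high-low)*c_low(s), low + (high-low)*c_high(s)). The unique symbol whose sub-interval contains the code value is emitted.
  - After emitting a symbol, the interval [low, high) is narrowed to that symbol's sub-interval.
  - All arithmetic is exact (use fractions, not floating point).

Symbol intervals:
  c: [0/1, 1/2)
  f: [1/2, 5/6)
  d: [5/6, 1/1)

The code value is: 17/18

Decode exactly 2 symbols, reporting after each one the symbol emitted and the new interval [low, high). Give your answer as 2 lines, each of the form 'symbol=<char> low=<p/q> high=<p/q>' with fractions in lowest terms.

Answer: symbol=d low=5/6 high=1/1
symbol=f low=11/12 high=35/36

Derivation:
Step 1: interval [0/1, 1/1), width = 1/1 - 0/1 = 1/1
  'c': [0/1 + 1/1*0/1, 0/1 + 1/1*1/2) = [0/1, 1/2)
  'f': [0/1 + 1/1*1/2, 0/1 + 1/1*5/6) = [1/2, 5/6)
  'd': [0/1 + 1/1*5/6, 0/1 + 1/1*1/1) = [5/6, 1/1) <- contains code 17/18
  emit 'd', narrow to [5/6, 1/1)
Step 2: interval [5/6, 1/1), width = 1/1 - 5/6 = 1/6
  'c': [5/6 + 1/6*0/1, 5/6 + 1/6*1/2) = [5/6, 11/12)
  'f': [5/6 + 1/6*1/2, 5/6 + 1/6*5/6) = [11/12, 35/36) <- contains code 17/18
  'd': [5/6 + 1/6*5/6, 5/6 + 1/6*1/1) = [35/36, 1/1)
  emit 'f', narrow to [11/12, 35/36)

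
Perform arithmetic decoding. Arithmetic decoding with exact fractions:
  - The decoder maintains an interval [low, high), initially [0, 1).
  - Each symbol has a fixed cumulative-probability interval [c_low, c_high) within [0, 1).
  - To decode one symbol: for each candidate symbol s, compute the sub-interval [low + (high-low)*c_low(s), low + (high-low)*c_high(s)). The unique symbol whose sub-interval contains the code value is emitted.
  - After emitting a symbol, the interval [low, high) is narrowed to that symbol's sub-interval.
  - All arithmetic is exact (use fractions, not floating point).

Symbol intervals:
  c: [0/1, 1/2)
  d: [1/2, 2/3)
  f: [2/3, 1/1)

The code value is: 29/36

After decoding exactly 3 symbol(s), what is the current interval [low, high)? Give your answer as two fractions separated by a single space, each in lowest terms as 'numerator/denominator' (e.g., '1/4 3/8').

Answer: 7/9 5/6

Derivation:
Step 1: interval [0/1, 1/1), width = 1/1 - 0/1 = 1/1
  'c': [0/1 + 1/1*0/1, 0/1 + 1/1*1/2) = [0/1, 1/2)
  'd': [0/1 + 1/1*1/2, 0/1 + 1/1*2/3) = [1/2, 2/3)
  'f': [0/1 + 1/1*2/3, 0/1 + 1/1*1/1) = [2/3, 1/1) <- contains code 29/36
  emit 'f', narrow to [2/3, 1/1)
Step 2: interval [2/3, 1/1), width = 1/1 - 2/3 = 1/3
  'c': [2/3 + 1/3*0/1, 2/3 + 1/3*1/2) = [2/3, 5/6) <- contains code 29/36
  'd': [2/3 + 1/3*1/2, 2/3 + 1/3*2/3) = [5/6, 8/9)
  'f': [2/3 + 1/3*2/3, 2/3 + 1/3*1/1) = [8/9, 1/1)
  emit 'c', narrow to [2/3, 5/6)
Step 3: interval [2/3, 5/6), width = 5/6 - 2/3 = 1/6
  'c': [2/3 + 1/6*0/1, 2/3 + 1/6*1/2) = [2/3, 3/4)
  'd': [2/3 + 1/6*1/2, 2/3 + 1/6*2/3) = [3/4, 7/9)
  'f': [2/3 + 1/6*2/3, 2/3 + 1/6*1/1) = [7/9, 5/6) <- contains code 29/36
  emit 'f', narrow to [7/9, 5/6)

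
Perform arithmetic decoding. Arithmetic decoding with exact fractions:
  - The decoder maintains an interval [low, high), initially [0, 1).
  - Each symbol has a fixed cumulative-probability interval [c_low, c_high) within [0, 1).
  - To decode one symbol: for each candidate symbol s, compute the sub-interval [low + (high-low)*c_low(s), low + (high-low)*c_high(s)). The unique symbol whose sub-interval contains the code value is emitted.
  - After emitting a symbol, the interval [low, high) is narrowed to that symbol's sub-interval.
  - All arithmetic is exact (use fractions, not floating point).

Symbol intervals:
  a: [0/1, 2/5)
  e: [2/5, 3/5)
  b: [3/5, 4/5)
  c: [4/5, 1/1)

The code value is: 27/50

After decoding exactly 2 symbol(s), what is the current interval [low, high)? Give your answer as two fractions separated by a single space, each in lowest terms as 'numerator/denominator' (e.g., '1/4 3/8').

Step 1: interval [0/1, 1/1), width = 1/1 - 0/1 = 1/1
  'a': [0/1 + 1/1*0/1, 0/1 + 1/1*2/5) = [0/1, 2/5)
  'e': [0/1 + 1/1*2/5, 0/1 + 1/1*3/5) = [2/5, 3/5) <- contains code 27/50
  'b': [0/1 + 1/1*3/5, 0/1 + 1/1*4/5) = [3/5, 4/5)
  'c': [0/1 + 1/1*4/5, 0/1 + 1/1*1/1) = [4/5, 1/1)
  emit 'e', narrow to [2/5, 3/5)
Step 2: interval [2/5, 3/5), width = 3/5 - 2/5 = 1/5
  'a': [2/5 + 1/5*0/1, 2/5 + 1/5*2/5) = [2/5, 12/25)
  'e': [2/5 + 1/5*2/5, 2/5 + 1/5*3/5) = [12/25, 13/25)
  'b': [2/5 + 1/5*3/5, 2/5 + 1/5*4/5) = [13/25, 14/25) <- contains code 27/50
  'c': [2/5 + 1/5*4/5, 2/5 + 1/5*1/1) = [14/25, 3/5)
  emit 'b', narrow to [13/25, 14/25)

Answer: 13/25 14/25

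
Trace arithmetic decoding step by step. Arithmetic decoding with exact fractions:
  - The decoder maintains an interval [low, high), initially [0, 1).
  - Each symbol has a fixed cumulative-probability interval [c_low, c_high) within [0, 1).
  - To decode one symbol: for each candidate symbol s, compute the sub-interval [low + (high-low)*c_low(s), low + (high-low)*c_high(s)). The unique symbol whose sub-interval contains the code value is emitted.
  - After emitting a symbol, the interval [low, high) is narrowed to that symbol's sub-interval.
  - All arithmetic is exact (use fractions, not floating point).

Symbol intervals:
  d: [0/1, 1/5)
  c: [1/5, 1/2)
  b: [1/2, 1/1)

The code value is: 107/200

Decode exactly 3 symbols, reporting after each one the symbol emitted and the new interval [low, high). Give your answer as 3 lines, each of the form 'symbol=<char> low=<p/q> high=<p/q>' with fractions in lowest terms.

Answer: symbol=b low=1/2 high=1/1
symbol=d low=1/2 high=3/5
symbol=c low=13/25 high=11/20

Derivation:
Step 1: interval [0/1, 1/1), width = 1/1 - 0/1 = 1/1
  'd': [0/1 + 1/1*0/1, 0/1 + 1/1*1/5) = [0/1, 1/5)
  'c': [0/1 + 1/1*1/5, 0/1 + 1/1*1/2) = [1/5, 1/2)
  'b': [0/1 + 1/1*1/2, 0/1 + 1/1*1/1) = [1/2, 1/1) <- contains code 107/200
  emit 'b', narrow to [1/2, 1/1)
Step 2: interval [1/2, 1/1), width = 1/1 - 1/2 = 1/2
  'd': [1/2 + 1/2*0/1, 1/2 + 1/2*1/5) = [1/2, 3/5) <- contains code 107/200
  'c': [1/2 + 1/2*1/5, 1/2 + 1/2*1/2) = [3/5, 3/4)
  'b': [1/2 + 1/2*1/2, 1/2 + 1/2*1/1) = [3/4, 1/1)
  emit 'd', narrow to [1/2, 3/5)
Step 3: interval [1/2, 3/5), width = 3/5 - 1/2 = 1/10
  'd': [1/2 + 1/10*0/1, 1/2 + 1/10*1/5) = [1/2, 13/25)
  'c': [1/2 + 1/10*1/5, 1/2 + 1/10*1/2) = [13/25, 11/20) <- contains code 107/200
  'b': [1/2 + 1/10*1/2, 1/2 + 1/10*1/1) = [11/20, 3/5)
  emit 'c', narrow to [13/25, 11/20)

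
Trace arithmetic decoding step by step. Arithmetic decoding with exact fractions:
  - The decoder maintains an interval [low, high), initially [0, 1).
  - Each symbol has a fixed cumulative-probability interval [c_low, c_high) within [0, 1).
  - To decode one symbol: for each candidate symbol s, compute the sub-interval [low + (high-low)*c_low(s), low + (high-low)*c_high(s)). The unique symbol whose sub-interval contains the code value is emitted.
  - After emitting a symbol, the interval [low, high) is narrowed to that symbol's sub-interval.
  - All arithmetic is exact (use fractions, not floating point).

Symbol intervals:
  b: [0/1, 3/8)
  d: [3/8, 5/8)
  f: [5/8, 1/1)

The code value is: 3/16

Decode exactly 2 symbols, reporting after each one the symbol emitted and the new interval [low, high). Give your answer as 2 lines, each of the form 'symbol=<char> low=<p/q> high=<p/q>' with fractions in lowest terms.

Step 1: interval [0/1, 1/1), width = 1/1 - 0/1 = 1/1
  'b': [0/1 + 1/1*0/1, 0/1 + 1/1*3/8) = [0/1, 3/8) <- contains code 3/16
  'd': [0/1 + 1/1*3/8, 0/1 + 1/1*5/8) = [3/8, 5/8)
  'f': [0/1 + 1/1*5/8, 0/1 + 1/1*1/1) = [5/8, 1/1)
  emit 'b', narrow to [0/1, 3/8)
Step 2: interval [0/1, 3/8), width = 3/8 - 0/1 = 3/8
  'b': [0/1 + 3/8*0/1, 0/1 + 3/8*3/8) = [0/1, 9/64)
  'd': [0/1 + 3/8*3/8, 0/1 + 3/8*5/8) = [9/64, 15/64) <- contains code 3/16
  'f': [0/1 + 3/8*5/8, 0/1 + 3/8*1/1) = [15/64, 3/8)
  emit 'd', narrow to [9/64, 15/64)

Answer: symbol=b low=0/1 high=3/8
symbol=d low=9/64 high=15/64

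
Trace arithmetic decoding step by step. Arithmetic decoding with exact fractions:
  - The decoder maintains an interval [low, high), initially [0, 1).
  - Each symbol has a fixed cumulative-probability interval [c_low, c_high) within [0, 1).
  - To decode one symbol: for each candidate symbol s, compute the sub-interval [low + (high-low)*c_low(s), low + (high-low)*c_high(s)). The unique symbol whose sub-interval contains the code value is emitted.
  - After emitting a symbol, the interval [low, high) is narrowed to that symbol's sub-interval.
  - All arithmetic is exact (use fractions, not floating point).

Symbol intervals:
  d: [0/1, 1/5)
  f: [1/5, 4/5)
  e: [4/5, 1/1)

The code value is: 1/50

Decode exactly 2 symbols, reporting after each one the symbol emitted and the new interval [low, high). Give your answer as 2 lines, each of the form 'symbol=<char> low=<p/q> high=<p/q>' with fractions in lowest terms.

Answer: symbol=d low=0/1 high=1/5
symbol=d low=0/1 high=1/25

Derivation:
Step 1: interval [0/1, 1/1), width = 1/1 - 0/1 = 1/1
  'd': [0/1 + 1/1*0/1, 0/1 + 1/1*1/5) = [0/1, 1/5) <- contains code 1/50
  'f': [0/1 + 1/1*1/5, 0/1 + 1/1*4/5) = [1/5, 4/5)
  'e': [0/1 + 1/1*4/5, 0/1 + 1/1*1/1) = [4/5, 1/1)
  emit 'd', narrow to [0/1, 1/5)
Step 2: interval [0/1, 1/5), width = 1/5 - 0/1 = 1/5
  'd': [0/1 + 1/5*0/1, 0/1 + 1/5*1/5) = [0/1, 1/25) <- contains code 1/50
  'f': [0/1 + 1/5*1/5, 0/1 + 1/5*4/5) = [1/25, 4/25)
  'e': [0/1 + 1/5*4/5, 0/1 + 1/5*1/1) = [4/25, 1/5)
  emit 'd', narrow to [0/1, 1/25)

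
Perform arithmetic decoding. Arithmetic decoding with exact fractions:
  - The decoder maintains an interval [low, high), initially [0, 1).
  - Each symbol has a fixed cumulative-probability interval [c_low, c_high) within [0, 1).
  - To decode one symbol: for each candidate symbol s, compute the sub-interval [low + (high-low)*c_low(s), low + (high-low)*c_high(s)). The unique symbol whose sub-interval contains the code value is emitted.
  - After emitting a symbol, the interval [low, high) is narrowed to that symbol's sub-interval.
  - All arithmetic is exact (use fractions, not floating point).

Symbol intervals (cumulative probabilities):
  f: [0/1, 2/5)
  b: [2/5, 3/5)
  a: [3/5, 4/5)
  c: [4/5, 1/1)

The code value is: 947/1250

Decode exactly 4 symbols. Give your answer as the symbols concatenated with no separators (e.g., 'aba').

Step 1: interval [0/1, 1/1), width = 1/1 - 0/1 = 1/1
  'f': [0/1 + 1/1*0/1, 0/1 + 1/1*2/5) = [0/1, 2/5)
  'b': [0/1 + 1/1*2/5, 0/1 + 1/1*3/5) = [2/5, 3/5)
  'a': [0/1 + 1/1*3/5, 0/1 + 1/1*4/5) = [3/5, 4/5) <- contains code 947/1250
  'c': [0/1 + 1/1*4/5, 0/1 + 1/1*1/1) = [4/5, 1/1)
  emit 'a', narrow to [3/5, 4/5)
Step 2: interval [3/5, 4/5), width = 4/5 - 3/5 = 1/5
  'f': [3/5 + 1/5*0/1, 3/5 + 1/5*2/5) = [3/5, 17/25)
  'b': [3/5 + 1/5*2/5, 3/5 + 1/5*3/5) = [17/25, 18/25)
  'a': [3/5 + 1/5*3/5, 3/5 + 1/5*4/5) = [18/25, 19/25) <- contains code 947/1250
  'c': [3/5 + 1/5*4/5, 3/5 + 1/5*1/1) = [19/25, 4/5)
  emit 'a', narrow to [18/25, 19/25)
Step 3: interval [18/25, 19/25), width = 19/25 - 18/25 = 1/25
  'f': [18/25 + 1/25*0/1, 18/25 + 1/25*2/5) = [18/25, 92/125)
  'b': [18/25 + 1/25*2/5, 18/25 + 1/25*3/5) = [92/125, 93/125)
  'a': [18/25 + 1/25*3/5, 18/25 + 1/25*4/5) = [93/125, 94/125)
  'c': [18/25 + 1/25*4/5, 18/25 + 1/25*1/1) = [94/125, 19/25) <- contains code 947/1250
  emit 'c', narrow to [94/125, 19/25)
Step 4: interval [94/125, 19/25), width = 19/25 - 94/125 = 1/125
  'f': [94/125 + 1/125*0/1, 94/125 + 1/125*2/5) = [94/125, 472/625)
  'b': [94/125 + 1/125*2/5, 94/125 + 1/125*3/5) = [472/625, 473/625)
  'a': [94/125 + 1/125*3/5, 94/125 + 1/125*4/5) = [473/625, 474/625) <- contains code 947/1250
  'c': [94/125 + 1/125*4/5, 94/125 + 1/125*1/1) = [474/625, 19/25)
  emit 'a', narrow to [473/625, 474/625)

Answer: aaca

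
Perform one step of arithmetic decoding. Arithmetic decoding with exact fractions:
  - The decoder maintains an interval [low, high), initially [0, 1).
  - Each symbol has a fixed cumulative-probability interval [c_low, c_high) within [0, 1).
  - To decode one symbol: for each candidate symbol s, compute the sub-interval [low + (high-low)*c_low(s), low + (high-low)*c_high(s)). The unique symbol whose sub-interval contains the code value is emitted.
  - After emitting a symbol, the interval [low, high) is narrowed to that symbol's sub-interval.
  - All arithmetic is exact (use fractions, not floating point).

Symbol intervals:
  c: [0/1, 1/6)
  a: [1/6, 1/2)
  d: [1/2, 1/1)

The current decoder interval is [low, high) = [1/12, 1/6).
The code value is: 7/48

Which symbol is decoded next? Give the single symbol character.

Answer: d

Derivation:
Interval width = high − low = 1/6 − 1/12 = 1/12
Scaled code = (code − low) / width = (7/48 − 1/12) / 1/12 = 3/4
  c: [0/1, 1/6) 
  a: [1/6, 1/2) 
  d: [1/2, 1/1) ← scaled code falls here ✓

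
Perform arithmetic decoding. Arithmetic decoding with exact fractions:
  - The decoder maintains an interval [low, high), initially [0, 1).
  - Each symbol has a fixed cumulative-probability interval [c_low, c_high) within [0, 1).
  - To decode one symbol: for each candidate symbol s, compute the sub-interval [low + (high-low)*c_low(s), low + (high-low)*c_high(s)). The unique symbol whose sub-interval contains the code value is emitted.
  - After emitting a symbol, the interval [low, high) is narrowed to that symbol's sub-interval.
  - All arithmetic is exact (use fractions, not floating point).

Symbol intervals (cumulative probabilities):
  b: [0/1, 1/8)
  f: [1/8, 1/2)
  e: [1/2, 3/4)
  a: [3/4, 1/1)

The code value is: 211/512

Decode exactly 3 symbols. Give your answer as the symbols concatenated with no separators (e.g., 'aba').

Answer: fab

Derivation:
Step 1: interval [0/1, 1/1), width = 1/1 - 0/1 = 1/1
  'b': [0/1 + 1/1*0/1, 0/1 + 1/1*1/8) = [0/1, 1/8)
  'f': [0/1 + 1/1*1/8, 0/1 + 1/1*1/2) = [1/8, 1/2) <- contains code 211/512
  'e': [0/1 + 1/1*1/2, 0/1 + 1/1*3/4) = [1/2, 3/4)
  'a': [0/1 + 1/1*3/4, 0/1 + 1/1*1/1) = [3/4, 1/1)
  emit 'f', narrow to [1/8, 1/2)
Step 2: interval [1/8, 1/2), width = 1/2 - 1/8 = 3/8
  'b': [1/8 + 3/8*0/1, 1/8 + 3/8*1/8) = [1/8, 11/64)
  'f': [1/8 + 3/8*1/8, 1/8 + 3/8*1/2) = [11/64, 5/16)
  'e': [1/8 + 3/8*1/2, 1/8 + 3/8*3/4) = [5/16, 13/32)
  'a': [1/8 + 3/8*3/4, 1/8 + 3/8*1/1) = [13/32, 1/2) <- contains code 211/512
  emit 'a', narrow to [13/32, 1/2)
Step 3: interval [13/32, 1/2), width = 1/2 - 13/32 = 3/32
  'b': [13/32 + 3/32*0/1, 13/32 + 3/32*1/8) = [13/32, 107/256) <- contains code 211/512
  'f': [13/32 + 3/32*1/8, 13/32 + 3/32*1/2) = [107/256, 29/64)
  'e': [13/32 + 3/32*1/2, 13/32 + 3/32*3/4) = [29/64, 61/128)
  'a': [13/32 + 3/32*3/4, 13/32 + 3/32*1/1) = [61/128, 1/2)
  emit 'b', narrow to [13/32, 107/256)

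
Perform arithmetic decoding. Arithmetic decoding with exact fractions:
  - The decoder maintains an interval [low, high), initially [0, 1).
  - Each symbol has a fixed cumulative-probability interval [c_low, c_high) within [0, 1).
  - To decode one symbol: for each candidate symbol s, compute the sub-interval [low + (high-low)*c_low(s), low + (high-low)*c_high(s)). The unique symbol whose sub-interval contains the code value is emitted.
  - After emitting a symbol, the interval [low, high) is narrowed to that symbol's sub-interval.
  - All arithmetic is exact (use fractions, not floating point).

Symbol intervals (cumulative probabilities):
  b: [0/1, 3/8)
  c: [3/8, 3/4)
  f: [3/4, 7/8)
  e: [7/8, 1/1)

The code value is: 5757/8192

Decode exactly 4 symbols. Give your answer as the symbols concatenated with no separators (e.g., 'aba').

Step 1: interval [0/1, 1/1), width = 1/1 - 0/1 = 1/1
  'b': [0/1 + 1/1*0/1, 0/1 + 1/1*3/8) = [0/1, 3/8)
  'c': [0/1 + 1/1*3/8, 0/1 + 1/1*3/4) = [3/8, 3/4) <- contains code 5757/8192
  'f': [0/1 + 1/1*3/4, 0/1 + 1/1*7/8) = [3/4, 7/8)
  'e': [0/1 + 1/1*7/8, 0/1 + 1/1*1/1) = [7/8, 1/1)
  emit 'c', narrow to [3/8, 3/4)
Step 2: interval [3/8, 3/4), width = 3/4 - 3/8 = 3/8
  'b': [3/8 + 3/8*0/1, 3/8 + 3/8*3/8) = [3/8, 33/64)
  'c': [3/8 + 3/8*3/8, 3/8 + 3/8*3/4) = [33/64, 21/32)
  'f': [3/8 + 3/8*3/4, 3/8 + 3/8*7/8) = [21/32, 45/64) <- contains code 5757/8192
  'e': [3/8 + 3/8*7/8, 3/8 + 3/8*1/1) = [45/64, 3/4)
  emit 'f', narrow to [21/32, 45/64)
Step 3: interval [21/32, 45/64), width = 45/64 - 21/32 = 3/64
  'b': [21/32 + 3/64*0/1, 21/32 + 3/64*3/8) = [21/32, 345/512)
  'c': [21/32 + 3/64*3/8, 21/32 + 3/64*3/4) = [345/512, 177/256)
  'f': [21/32 + 3/64*3/4, 21/32 + 3/64*7/8) = [177/256, 357/512)
  'e': [21/32 + 3/64*7/8, 21/32 + 3/64*1/1) = [357/512, 45/64) <- contains code 5757/8192
  emit 'e', narrow to [357/512, 45/64)
Step 4: interval [357/512, 45/64), width = 45/64 - 357/512 = 3/512
  'b': [357/512 + 3/512*0/1, 357/512 + 3/512*3/8) = [357/512, 2865/4096)
  'c': [357/512 + 3/512*3/8, 357/512 + 3/512*3/4) = [2865/4096, 1437/2048)
  'f': [357/512 + 3/512*3/4, 357/512 + 3/512*7/8) = [1437/2048, 2877/4096)
  'e': [357/512 + 3/512*7/8, 357/512 + 3/512*1/1) = [2877/4096, 45/64) <- contains code 5757/8192
  emit 'e', narrow to [2877/4096, 45/64)

Answer: cfee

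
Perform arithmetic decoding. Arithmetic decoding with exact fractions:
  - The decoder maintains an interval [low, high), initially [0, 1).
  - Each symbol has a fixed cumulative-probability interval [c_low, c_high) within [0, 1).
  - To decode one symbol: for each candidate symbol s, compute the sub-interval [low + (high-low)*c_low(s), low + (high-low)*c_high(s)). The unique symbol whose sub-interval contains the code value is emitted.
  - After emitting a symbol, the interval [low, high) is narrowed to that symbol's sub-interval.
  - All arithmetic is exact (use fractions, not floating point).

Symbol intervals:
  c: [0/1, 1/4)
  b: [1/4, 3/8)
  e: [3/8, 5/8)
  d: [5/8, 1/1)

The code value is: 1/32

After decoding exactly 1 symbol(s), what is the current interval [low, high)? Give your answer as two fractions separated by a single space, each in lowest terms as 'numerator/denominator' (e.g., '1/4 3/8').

Answer: 0/1 1/4

Derivation:
Step 1: interval [0/1, 1/1), width = 1/1 - 0/1 = 1/1
  'c': [0/1 + 1/1*0/1, 0/1 + 1/1*1/4) = [0/1, 1/4) <- contains code 1/32
  'b': [0/1 + 1/1*1/4, 0/1 + 1/1*3/8) = [1/4, 3/8)
  'e': [0/1 + 1/1*3/8, 0/1 + 1/1*5/8) = [3/8, 5/8)
  'd': [0/1 + 1/1*5/8, 0/1 + 1/1*1/1) = [5/8, 1/1)
  emit 'c', narrow to [0/1, 1/4)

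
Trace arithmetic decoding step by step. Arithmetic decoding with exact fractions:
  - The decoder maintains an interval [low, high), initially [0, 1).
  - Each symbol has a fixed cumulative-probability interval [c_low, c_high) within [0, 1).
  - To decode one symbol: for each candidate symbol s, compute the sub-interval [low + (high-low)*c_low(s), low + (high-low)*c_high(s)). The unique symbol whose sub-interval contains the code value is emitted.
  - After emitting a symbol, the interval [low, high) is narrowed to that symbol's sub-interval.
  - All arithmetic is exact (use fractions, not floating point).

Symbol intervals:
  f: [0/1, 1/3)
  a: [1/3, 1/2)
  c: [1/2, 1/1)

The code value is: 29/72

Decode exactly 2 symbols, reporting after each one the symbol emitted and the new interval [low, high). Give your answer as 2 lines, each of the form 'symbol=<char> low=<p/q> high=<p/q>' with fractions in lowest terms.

Answer: symbol=a low=1/3 high=1/2
symbol=a low=7/18 high=5/12

Derivation:
Step 1: interval [0/1, 1/1), width = 1/1 - 0/1 = 1/1
  'f': [0/1 + 1/1*0/1, 0/1 + 1/1*1/3) = [0/1, 1/3)
  'a': [0/1 + 1/1*1/3, 0/1 + 1/1*1/2) = [1/3, 1/2) <- contains code 29/72
  'c': [0/1 + 1/1*1/2, 0/1 + 1/1*1/1) = [1/2, 1/1)
  emit 'a', narrow to [1/3, 1/2)
Step 2: interval [1/3, 1/2), width = 1/2 - 1/3 = 1/6
  'f': [1/3 + 1/6*0/1, 1/3 + 1/6*1/3) = [1/3, 7/18)
  'a': [1/3 + 1/6*1/3, 1/3 + 1/6*1/2) = [7/18, 5/12) <- contains code 29/72
  'c': [1/3 + 1/6*1/2, 1/3 + 1/6*1/1) = [5/12, 1/2)
  emit 'a', narrow to [7/18, 5/12)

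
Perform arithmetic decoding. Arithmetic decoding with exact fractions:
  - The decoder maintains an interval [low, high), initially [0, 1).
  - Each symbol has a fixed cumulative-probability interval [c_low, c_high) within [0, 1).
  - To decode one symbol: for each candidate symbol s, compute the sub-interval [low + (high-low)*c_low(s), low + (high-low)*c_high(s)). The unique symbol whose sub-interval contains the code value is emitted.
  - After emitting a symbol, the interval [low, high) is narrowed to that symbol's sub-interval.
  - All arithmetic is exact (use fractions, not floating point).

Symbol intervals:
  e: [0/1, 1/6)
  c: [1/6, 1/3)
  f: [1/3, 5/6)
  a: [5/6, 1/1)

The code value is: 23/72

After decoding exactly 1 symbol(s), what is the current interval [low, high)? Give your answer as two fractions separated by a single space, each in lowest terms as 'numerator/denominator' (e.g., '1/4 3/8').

Step 1: interval [0/1, 1/1), width = 1/1 - 0/1 = 1/1
  'e': [0/1 + 1/1*0/1, 0/1 + 1/1*1/6) = [0/1, 1/6)
  'c': [0/1 + 1/1*1/6, 0/1 + 1/1*1/3) = [1/6, 1/3) <- contains code 23/72
  'f': [0/1 + 1/1*1/3, 0/1 + 1/1*5/6) = [1/3, 5/6)
  'a': [0/1 + 1/1*5/6, 0/1 + 1/1*1/1) = [5/6, 1/1)
  emit 'c', narrow to [1/6, 1/3)

Answer: 1/6 1/3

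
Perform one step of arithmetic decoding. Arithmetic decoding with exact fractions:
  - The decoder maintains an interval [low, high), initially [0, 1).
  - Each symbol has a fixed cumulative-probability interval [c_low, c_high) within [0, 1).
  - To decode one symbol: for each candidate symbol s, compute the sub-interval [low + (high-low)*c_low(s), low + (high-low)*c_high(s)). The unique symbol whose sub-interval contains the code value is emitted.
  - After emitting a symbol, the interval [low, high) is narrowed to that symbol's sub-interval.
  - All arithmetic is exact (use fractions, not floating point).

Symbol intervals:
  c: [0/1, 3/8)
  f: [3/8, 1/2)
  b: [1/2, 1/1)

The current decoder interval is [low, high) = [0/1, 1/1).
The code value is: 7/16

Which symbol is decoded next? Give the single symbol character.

Answer: f

Derivation:
Interval width = high − low = 1/1 − 0/1 = 1/1
Scaled code = (code − low) / width = (7/16 − 0/1) / 1/1 = 7/16
  c: [0/1, 3/8) 
  f: [3/8, 1/2) ← scaled code falls here ✓
  b: [1/2, 1/1) 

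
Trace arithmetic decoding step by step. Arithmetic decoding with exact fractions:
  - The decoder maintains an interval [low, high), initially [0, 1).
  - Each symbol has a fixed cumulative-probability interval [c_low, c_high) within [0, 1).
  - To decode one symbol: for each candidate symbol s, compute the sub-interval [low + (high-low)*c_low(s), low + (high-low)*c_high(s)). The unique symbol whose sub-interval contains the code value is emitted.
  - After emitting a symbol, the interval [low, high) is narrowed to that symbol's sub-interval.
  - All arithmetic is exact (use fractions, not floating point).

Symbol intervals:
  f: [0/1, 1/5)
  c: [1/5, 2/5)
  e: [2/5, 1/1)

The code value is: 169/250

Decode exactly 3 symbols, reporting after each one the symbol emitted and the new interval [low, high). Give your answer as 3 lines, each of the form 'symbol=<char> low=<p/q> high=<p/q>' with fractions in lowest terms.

Step 1: interval [0/1, 1/1), width = 1/1 - 0/1 = 1/1
  'f': [0/1 + 1/1*0/1, 0/1 + 1/1*1/5) = [0/1, 1/5)
  'c': [0/1 + 1/1*1/5, 0/1 + 1/1*2/5) = [1/5, 2/5)
  'e': [0/1 + 1/1*2/5, 0/1 + 1/1*1/1) = [2/5, 1/1) <- contains code 169/250
  emit 'e', narrow to [2/5, 1/1)
Step 2: interval [2/5, 1/1), width = 1/1 - 2/5 = 3/5
  'f': [2/5 + 3/5*0/1, 2/5 + 3/5*1/5) = [2/5, 13/25)
  'c': [2/5 + 3/5*1/5, 2/5 + 3/5*2/5) = [13/25, 16/25)
  'e': [2/5 + 3/5*2/5, 2/5 + 3/5*1/1) = [16/25, 1/1) <- contains code 169/250
  emit 'e', narrow to [16/25, 1/1)
Step 3: interval [16/25, 1/1), width = 1/1 - 16/25 = 9/25
  'f': [16/25 + 9/25*0/1, 16/25 + 9/25*1/5) = [16/25, 89/125) <- contains code 169/250
  'c': [16/25 + 9/25*1/5, 16/25 + 9/25*2/5) = [89/125, 98/125)
  'e': [16/25 + 9/25*2/5, 16/25 + 9/25*1/1) = [98/125, 1/1)
  emit 'f', narrow to [16/25, 89/125)

Answer: symbol=e low=2/5 high=1/1
symbol=e low=16/25 high=1/1
symbol=f low=16/25 high=89/125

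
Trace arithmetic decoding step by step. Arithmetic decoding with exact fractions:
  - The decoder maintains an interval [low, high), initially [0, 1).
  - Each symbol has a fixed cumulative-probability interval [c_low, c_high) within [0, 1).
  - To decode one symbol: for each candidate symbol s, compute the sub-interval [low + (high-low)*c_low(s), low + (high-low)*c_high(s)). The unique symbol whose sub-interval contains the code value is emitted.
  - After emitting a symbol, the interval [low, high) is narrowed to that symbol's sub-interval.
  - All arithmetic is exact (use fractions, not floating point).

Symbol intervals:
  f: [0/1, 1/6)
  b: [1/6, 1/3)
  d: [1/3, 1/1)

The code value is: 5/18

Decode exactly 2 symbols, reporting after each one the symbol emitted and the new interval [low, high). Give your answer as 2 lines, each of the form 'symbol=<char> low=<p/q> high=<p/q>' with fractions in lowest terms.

Step 1: interval [0/1, 1/1), width = 1/1 - 0/1 = 1/1
  'f': [0/1 + 1/1*0/1, 0/1 + 1/1*1/6) = [0/1, 1/6)
  'b': [0/1 + 1/1*1/6, 0/1 + 1/1*1/3) = [1/6, 1/3) <- contains code 5/18
  'd': [0/1 + 1/1*1/3, 0/1 + 1/1*1/1) = [1/3, 1/1)
  emit 'b', narrow to [1/6, 1/3)
Step 2: interval [1/6, 1/3), width = 1/3 - 1/6 = 1/6
  'f': [1/6 + 1/6*0/1, 1/6 + 1/6*1/6) = [1/6, 7/36)
  'b': [1/6 + 1/6*1/6, 1/6 + 1/6*1/3) = [7/36, 2/9)
  'd': [1/6 + 1/6*1/3, 1/6 + 1/6*1/1) = [2/9, 1/3) <- contains code 5/18
  emit 'd', narrow to [2/9, 1/3)

Answer: symbol=b low=1/6 high=1/3
symbol=d low=2/9 high=1/3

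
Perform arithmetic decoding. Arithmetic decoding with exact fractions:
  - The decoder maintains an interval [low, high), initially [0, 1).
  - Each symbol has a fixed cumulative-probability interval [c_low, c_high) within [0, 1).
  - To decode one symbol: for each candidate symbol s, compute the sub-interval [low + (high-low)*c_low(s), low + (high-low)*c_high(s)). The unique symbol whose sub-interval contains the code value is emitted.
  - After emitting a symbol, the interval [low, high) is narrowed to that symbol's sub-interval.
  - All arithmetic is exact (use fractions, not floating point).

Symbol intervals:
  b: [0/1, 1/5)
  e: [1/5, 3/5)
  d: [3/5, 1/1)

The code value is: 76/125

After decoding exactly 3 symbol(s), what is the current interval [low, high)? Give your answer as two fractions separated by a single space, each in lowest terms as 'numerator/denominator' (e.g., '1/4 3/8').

Step 1: interval [0/1, 1/1), width = 1/1 - 0/1 = 1/1
  'b': [0/1 + 1/1*0/1, 0/1 + 1/1*1/5) = [0/1, 1/5)
  'e': [0/1 + 1/1*1/5, 0/1 + 1/1*3/5) = [1/5, 3/5)
  'd': [0/1 + 1/1*3/5, 0/1 + 1/1*1/1) = [3/5, 1/1) <- contains code 76/125
  emit 'd', narrow to [3/5, 1/1)
Step 2: interval [3/5, 1/1), width = 1/1 - 3/5 = 2/5
  'b': [3/5 + 2/5*0/1, 3/5 + 2/5*1/5) = [3/5, 17/25) <- contains code 76/125
  'e': [3/5 + 2/5*1/5, 3/5 + 2/5*3/5) = [17/25, 21/25)
  'd': [3/5 + 2/5*3/5, 3/5 + 2/5*1/1) = [21/25, 1/1)
  emit 'b', narrow to [3/5, 17/25)
Step 3: interval [3/5, 17/25), width = 17/25 - 3/5 = 2/25
  'b': [3/5 + 2/25*0/1, 3/5 + 2/25*1/5) = [3/5, 77/125) <- contains code 76/125
  'e': [3/5 + 2/25*1/5, 3/5 + 2/25*3/5) = [77/125, 81/125)
  'd': [3/5 + 2/25*3/5, 3/5 + 2/25*1/1) = [81/125, 17/25)
  emit 'b', narrow to [3/5, 77/125)

Answer: 3/5 77/125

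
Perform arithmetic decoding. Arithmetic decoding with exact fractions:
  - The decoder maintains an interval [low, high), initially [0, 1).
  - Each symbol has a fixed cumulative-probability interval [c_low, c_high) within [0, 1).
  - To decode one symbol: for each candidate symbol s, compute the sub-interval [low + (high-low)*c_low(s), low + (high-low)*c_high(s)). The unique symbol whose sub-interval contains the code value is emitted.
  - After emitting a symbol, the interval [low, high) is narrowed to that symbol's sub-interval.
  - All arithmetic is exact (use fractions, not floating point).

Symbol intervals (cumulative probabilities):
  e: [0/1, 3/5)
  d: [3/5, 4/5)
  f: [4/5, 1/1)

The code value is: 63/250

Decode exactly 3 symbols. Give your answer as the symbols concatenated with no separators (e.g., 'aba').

Step 1: interval [0/1, 1/1), width = 1/1 - 0/1 = 1/1
  'e': [0/1 + 1/1*0/1, 0/1 + 1/1*3/5) = [0/1, 3/5) <- contains code 63/250
  'd': [0/1 + 1/1*3/5, 0/1 + 1/1*4/5) = [3/5, 4/5)
  'f': [0/1 + 1/1*4/5, 0/1 + 1/1*1/1) = [4/5, 1/1)
  emit 'e', narrow to [0/1, 3/5)
Step 2: interval [0/1, 3/5), width = 3/5 - 0/1 = 3/5
  'e': [0/1 + 3/5*0/1, 0/1 + 3/5*3/5) = [0/1, 9/25) <- contains code 63/250
  'd': [0/1 + 3/5*3/5, 0/1 + 3/5*4/5) = [9/25, 12/25)
  'f': [0/1 + 3/5*4/5, 0/1 + 3/5*1/1) = [12/25, 3/5)
  emit 'e', narrow to [0/1, 9/25)
Step 3: interval [0/1, 9/25), width = 9/25 - 0/1 = 9/25
  'e': [0/1 + 9/25*0/1, 0/1 + 9/25*3/5) = [0/1, 27/125)
  'd': [0/1 + 9/25*3/5, 0/1 + 9/25*4/5) = [27/125, 36/125) <- contains code 63/250
  'f': [0/1 + 9/25*4/5, 0/1 + 9/25*1/1) = [36/125, 9/25)
  emit 'd', narrow to [27/125, 36/125)

Answer: eed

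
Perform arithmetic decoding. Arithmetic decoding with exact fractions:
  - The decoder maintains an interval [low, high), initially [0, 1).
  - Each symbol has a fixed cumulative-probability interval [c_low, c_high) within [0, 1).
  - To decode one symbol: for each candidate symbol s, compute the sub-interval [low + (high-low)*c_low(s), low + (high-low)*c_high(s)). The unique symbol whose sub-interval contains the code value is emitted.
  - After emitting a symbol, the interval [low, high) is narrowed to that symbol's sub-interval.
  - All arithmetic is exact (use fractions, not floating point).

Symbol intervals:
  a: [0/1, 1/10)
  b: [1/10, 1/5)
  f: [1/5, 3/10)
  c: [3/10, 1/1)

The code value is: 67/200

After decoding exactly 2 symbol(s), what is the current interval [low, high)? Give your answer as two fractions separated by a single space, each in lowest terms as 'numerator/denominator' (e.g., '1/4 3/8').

Answer: 3/10 37/100

Derivation:
Step 1: interval [0/1, 1/1), width = 1/1 - 0/1 = 1/1
  'a': [0/1 + 1/1*0/1, 0/1 + 1/1*1/10) = [0/1, 1/10)
  'b': [0/1 + 1/1*1/10, 0/1 + 1/1*1/5) = [1/10, 1/5)
  'f': [0/1 + 1/1*1/5, 0/1 + 1/1*3/10) = [1/5, 3/10)
  'c': [0/1 + 1/1*3/10, 0/1 + 1/1*1/1) = [3/10, 1/1) <- contains code 67/200
  emit 'c', narrow to [3/10, 1/1)
Step 2: interval [3/10, 1/1), width = 1/1 - 3/10 = 7/10
  'a': [3/10 + 7/10*0/1, 3/10 + 7/10*1/10) = [3/10, 37/100) <- contains code 67/200
  'b': [3/10 + 7/10*1/10, 3/10 + 7/10*1/5) = [37/100, 11/25)
  'f': [3/10 + 7/10*1/5, 3/10 + 7/10*3/10) = [11/25, 51/100)
  'c': [3/10 + 7/10*3/10, 3/10 + 7/10*1/1) = [51/100, 1/1)
  emit 'a', narrow to [3/10, 37/100)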